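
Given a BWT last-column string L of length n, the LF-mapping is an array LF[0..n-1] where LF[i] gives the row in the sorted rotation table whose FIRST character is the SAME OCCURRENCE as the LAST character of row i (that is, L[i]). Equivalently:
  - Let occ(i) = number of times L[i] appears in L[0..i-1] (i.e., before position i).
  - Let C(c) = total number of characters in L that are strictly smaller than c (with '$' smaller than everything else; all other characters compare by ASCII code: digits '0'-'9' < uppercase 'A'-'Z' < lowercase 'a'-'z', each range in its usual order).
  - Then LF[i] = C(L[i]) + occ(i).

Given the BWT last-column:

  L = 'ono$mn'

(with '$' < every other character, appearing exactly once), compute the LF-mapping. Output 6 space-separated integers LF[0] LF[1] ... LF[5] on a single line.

Answer: 4 2 5 0 1 3

Derivation:
Char counts: '$':1, 'm':1, 'n':2, 'o':2
C (first-col start): C('$')=0, C('m')=1, C('n')=2, C('o')=4
L[0]='o': occ=0, LF[0]=C('o')+0=4+0=4
L[1]='n': occ=0, LF[1]=C('n')+0=2+0=2
L[2]='o': occ=1, LF[2]=C('o')+1=4+1=5
L[3]='$': occ=0, LF[3]=C('$')+0=0+0=0
L[4]='m': occ=0, LF[4]=C('m')+0=1+0=1
L[5]='n': occ=1, LF[5]=C('n')+1=2+1=3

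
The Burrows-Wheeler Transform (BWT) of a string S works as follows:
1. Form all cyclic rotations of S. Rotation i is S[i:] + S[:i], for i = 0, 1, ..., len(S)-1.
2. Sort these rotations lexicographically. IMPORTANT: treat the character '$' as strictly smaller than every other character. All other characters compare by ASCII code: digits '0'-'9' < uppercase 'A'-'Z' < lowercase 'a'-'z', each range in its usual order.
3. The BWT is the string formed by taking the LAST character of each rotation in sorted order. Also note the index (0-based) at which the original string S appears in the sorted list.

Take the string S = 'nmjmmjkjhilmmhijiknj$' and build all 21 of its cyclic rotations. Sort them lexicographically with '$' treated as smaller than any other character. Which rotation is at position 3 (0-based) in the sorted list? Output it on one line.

Answer: ijiknj$nmjmmjkjhilmmh

Derivation:
All 21 rotations (rotation i = S[i:]+S[:i]):
  rot[0] = nmjmmjkjhilmmhijiknj$
  rot[1] = mjmmjkjhilmmhijiknj$n
  rot[2] = jmmjkjhilmmhijiknj$nm
  rot[3] = mmjkjhilmmhijiknj$nmj
  rot[4] = mjkjhilmmhijiknj$nmjm
  rot[5] = jkjhilmmhijiknj$nmjmm
  rot[6] = kjhilmmhijiknj$nmjmmj
  rot[7] = jhilmmhijiknj$nmjmmjk
  rot[8] = hilmmhijiknj$nmjmmjkj
  rot[9] = ilmmhijiknj$nmjmmjkjh
  rot[10] = lmmhijiknj$nmjmmjkjhi
  rot[11] = mmhijiknj$nmjmmjkjhil
  rot[12] = mhijiknj$nmjmmjkjhilm
  rot[13] = hijiknj$nmjmmjkjhilmm
  rot[14] = ijiknj$nmjmmjkjhilmmh
  rot[15] = jiknj$nmjmmjkjhilmmhi
  rot[16] = iknj$nmjmmjkjhilmmhij
  rot[17] = knj$nmjmmjkjhilmmhiji
  rot[18] = nj$nmjmmjkjhilmmhijik
  rot[19] = j$nmjmmjkjhilmmhijikn
  rot[20] = $nmjmmjkjhilmmhijiknj
Sorted (with $ < everything):
  sorted[0] = $nmjmmjkjhilmmhijiknj
  sorted[1] = hijiknj$nmjmmjkjhilmm
  sorted[2] = hilmmhijiknj$nmjmmjkj
  sorted[3] = ijiknj$nmjmmjkjhilmmh
  sorted[4] = iknj$nmjmmjkjhilmmhij
  sorted[5] = ilmmhijiknj$nmjmmjkjh
  sorted[6] = j$nmjmmjkjhilmmhijikn
  sorted[7] = jhilmmhijiknj$nmjmmjk
  sorted[8] = jiknj$nmjmmjkjhilmmhi
  sorted[9] = jkjhilmmhijiknj$nmjmm
  sorted[10] = jmmjkjhilmmhijiknj$nm
  sorted[11] = kjhilmmhijiknj$nmjmmj
  sorted[12] = knj$nmjmmjkjhilmmhiji
  sorted[13] = lmmhijiknj$nmjmmjkjhi
  sorted[14] = mhijiknj$nmjmmjkjhilm
  sorted[15] = mjkjhilmmhijiknj$nmjm
  sorted[16] = mjmmjkjhilmmhijiknj$n
  sorted[17] = mmhijiknj$nmjmmjkjhil
  sorted[18] = mmjkjhilmmhijiknj$nmj
  sorted[19] = nj$nmjmmjkjhilmmhijik
  sorted[20] = nmjmmjkjhilmmhijiknj$
sorted[3] = ijiknj$nmjmmjkjhilmmh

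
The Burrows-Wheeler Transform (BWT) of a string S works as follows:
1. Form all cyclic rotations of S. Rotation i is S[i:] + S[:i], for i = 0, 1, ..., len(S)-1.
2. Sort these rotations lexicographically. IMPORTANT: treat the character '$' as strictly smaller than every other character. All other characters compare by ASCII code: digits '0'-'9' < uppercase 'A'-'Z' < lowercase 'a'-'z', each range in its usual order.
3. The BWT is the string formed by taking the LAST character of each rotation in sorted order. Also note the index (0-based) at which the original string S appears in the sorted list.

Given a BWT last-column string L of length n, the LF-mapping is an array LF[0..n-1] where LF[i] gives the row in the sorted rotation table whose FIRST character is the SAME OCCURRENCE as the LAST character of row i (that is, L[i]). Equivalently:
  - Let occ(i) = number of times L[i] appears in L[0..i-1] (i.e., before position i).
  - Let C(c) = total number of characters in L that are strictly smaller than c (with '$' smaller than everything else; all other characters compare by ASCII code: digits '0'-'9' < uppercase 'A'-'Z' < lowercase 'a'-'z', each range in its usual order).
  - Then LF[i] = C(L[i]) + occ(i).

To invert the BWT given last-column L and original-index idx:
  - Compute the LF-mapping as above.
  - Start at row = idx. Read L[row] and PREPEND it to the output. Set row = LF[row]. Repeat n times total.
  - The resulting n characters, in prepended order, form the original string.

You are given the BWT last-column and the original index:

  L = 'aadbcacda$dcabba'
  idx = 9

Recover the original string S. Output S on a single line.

LF mapping: 1 2 13 7 10 3 11 14 4 0 15 12 5 8 9 6
Walk LF starting at row 9, prepending L[row]:
  step 1: row=9, L[9]='$', prepend. Next row=LF[9]=0
  step 2: row=0, L[0]='a', prepend. Next row=LF[0]=1
  step 3: row=1, L[1]='a', prepend. Next row=LF[1]=2
  step 4: row=2, L[2]='d', prepend. Next row=LF[2]=13
  step 5: row=13, L[13]='b', prepend. Next row=LF[13]=8
  step 6: row=8, L[8]='a', prepend. Next row=LF[8]=4
  step 7: row=4, L[4]='c', prepend. Next row=LF[4]=10
  step 8: row=10, L[10]='d', prepend. Next row=LF[10]=15
  step 9: row=15, L[15]='a', prepend. Next row=LF[15]=6
  step 10: row=6, L[6]='c', prepend. Next row=LF[6]=11
  step 11: row=11, L[11]='c', prepend. Next row=LF[11]=12
  step 12: row=12, L[12]='a', prepend. Next row=LF[12]=5
  step 13: row=5, L[5]='a', prepend. Next row=LF[5]=3
  step 14: row=3, L[3]='b', prepend. Next row=LF[3]=7
  step 15: row=7, L[7]='d', prepend. Next row=LF[7]=14
  step 16: row=14, L[14]='b', prepend. Next row=LF[14]=9
Reversed output: bdbaaccadcabdaa$

Answer: bdbaaccadcabdaa$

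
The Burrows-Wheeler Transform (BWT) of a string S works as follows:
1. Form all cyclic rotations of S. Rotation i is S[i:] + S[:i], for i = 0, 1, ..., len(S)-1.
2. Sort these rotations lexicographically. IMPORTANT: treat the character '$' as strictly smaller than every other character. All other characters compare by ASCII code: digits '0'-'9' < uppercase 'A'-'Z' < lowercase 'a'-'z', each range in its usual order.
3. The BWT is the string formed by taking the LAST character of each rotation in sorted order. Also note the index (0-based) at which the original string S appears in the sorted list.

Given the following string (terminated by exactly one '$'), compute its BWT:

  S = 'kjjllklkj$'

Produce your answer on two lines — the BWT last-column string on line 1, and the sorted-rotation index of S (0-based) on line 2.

Answer: jkkjl$lklj
5

Derivation:
All 10 rotations (rotation i = S[i:]+S[:i]):
  rot[0] = kjjllklkj$
  rot[1] = jjllklkj$k
  rot[2] = jllklkj$kj
  rot[3] = llklkj$kjj
  rot[4] = lklkj$kjjl
  rot[5] = klkj$kjjll
  rot[6] = lkj$kjjllk
  rot[7] = kj$kjjllkl
  rot[8] = j$kjjllklk
  rot[9] = $kjjllklkj
Sorted (with $ < everything):
  sorted[0] = $kjjllklkj  (last char: 'j')
  sorted[1] = j$kjjllklk  (last char: 'k')
  sorted[2] = jjllklkj$k  (last char: 'k')
  sorted[3] = jllklkj$kj  (last char: 'j')
  sorted[4] = kj$kjjllkl  (last char: 'l')
  sorted[5] = kjjllklkj$  (last char: '$')
  sorted[6] = klkj$kjjll  (last char: 'l')
  sorted[7] = lkj$kjjllk  (last char: 'k')
  sorted[8] = lklkj$kjjl  (last char: 'l')
  sorted[9] = llklkj$kjj  (last char: 'j')
Last column: jkkjl$lklj
Original string S is at sorted index 5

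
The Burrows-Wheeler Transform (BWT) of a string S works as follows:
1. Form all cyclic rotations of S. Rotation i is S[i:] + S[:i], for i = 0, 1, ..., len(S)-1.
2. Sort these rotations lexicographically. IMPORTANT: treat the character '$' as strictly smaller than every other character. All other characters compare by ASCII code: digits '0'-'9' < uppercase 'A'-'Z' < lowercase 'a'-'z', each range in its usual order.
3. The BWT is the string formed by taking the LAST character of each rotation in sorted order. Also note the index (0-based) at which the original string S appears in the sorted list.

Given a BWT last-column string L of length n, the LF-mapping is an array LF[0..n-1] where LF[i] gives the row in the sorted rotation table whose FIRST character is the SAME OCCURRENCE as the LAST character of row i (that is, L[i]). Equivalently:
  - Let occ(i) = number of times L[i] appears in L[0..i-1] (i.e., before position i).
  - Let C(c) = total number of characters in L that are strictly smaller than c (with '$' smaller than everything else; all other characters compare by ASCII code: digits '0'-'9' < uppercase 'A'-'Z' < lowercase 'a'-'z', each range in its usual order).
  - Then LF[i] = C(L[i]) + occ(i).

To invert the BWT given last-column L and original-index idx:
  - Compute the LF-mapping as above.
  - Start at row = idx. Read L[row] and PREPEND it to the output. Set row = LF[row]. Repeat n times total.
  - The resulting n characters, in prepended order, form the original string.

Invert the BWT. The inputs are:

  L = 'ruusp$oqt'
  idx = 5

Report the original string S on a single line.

Answer: squotupr$

Derivation:
LF mapping: 4 7 8 5 2 0 1 3 6
Walk LF starting at row 5, prepending L[row]:
  step 1: row=5, L[5]='$', prepend. Next row=LF[5]=0
  step 2: row=0, L[0]='r', prepend. Next row=LF[0]=4
  step 3: row=4, L[4]='p', prepend. Next row=LF[4]=2
  step 4: row=2, L[2]='u', prepend. Next row=LF[2]=8
  step 5: row=8, L[8]='t', prepend. Next row=LF[8]=6
  step 6: row=6, L[6]='o', prepend. Next row=LF[6]=1
  step 7: row=1, L[1]='u', prepend. Next row=LF[1]=7
  step 8: row=7, L[7]='q', prepend. Next row=LF[7]=3
  step 9: row=3, L[3]='s', prepend. Next row=LF[3]=5
Reversed output: squotupr$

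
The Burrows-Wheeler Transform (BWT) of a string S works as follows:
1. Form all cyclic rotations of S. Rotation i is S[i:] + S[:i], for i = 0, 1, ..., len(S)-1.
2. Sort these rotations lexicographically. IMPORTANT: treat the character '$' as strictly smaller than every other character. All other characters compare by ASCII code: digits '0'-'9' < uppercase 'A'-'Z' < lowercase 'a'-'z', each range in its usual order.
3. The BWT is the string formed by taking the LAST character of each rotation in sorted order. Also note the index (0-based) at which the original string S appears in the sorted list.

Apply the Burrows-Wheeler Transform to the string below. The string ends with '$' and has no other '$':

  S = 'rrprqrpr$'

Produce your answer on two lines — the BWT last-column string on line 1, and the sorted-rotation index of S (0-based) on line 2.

All 9 rotations (rotation i = S[i:]+S[:i]):
  rot[0] = rrprqrpr$
  rot[1] = rprqrpr$r
  rot[2] = prqrpr$rr
  rot[3] = rqrpr$rrp
  rot[4] = qrpr$rrpr
  rot[5] = rpr$rrprq
  rot[6] = pr$rrprqr
  rot[7] = r$rrprqrp
  rot[8] = $rrprqrpr
Sorted (with $ < everything):
  sorted[0] = $rrprqrpr  (last char: 'r')
  sorted[1] = pr$rrprqr  (last char: 'r')
  sorted[2] = prqrpr$rr  (last char: 'r')
  sorted[3] = qrpr$rrpr  (last char: 'r')
  sorted[4] = r$rrprqrp  (last char: 'p')
  sorted[5] = rpr$rrprq  (last char: 'q')
  sorted[6] = rprqrpr$r  (last char: 'r')
  sorted[7] = rqrpr$rrp  (last char: 'p')
  sorted[8] = rrprqrpr$  (last char: '$')
Last column: rrrrpqrp$
Original string S is at sorted index 8

Answer: rrrrpqrp$
8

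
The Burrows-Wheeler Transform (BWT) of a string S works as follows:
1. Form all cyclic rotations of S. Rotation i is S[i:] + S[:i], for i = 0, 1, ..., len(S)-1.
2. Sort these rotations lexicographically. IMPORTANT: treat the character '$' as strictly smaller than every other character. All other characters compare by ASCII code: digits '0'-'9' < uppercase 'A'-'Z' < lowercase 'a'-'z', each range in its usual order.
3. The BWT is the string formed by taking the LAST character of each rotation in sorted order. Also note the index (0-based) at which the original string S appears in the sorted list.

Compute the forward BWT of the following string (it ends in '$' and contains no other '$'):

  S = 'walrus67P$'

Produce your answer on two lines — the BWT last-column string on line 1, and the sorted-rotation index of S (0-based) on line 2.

Answer: Ps67walur$
9

Derivation:
All 10 rotations (rotation i = S[i:]+S[:i]):
  rot[0] = walrus67P$
  rot[1] = alrus67P$w
  rot[2] = lrus67P$wa
  rot[3] = rus67P$wal
  rot[4] = us67P$walr
  rot[5] = s67P$walru
  rot[6] = 67P$walrus
  rot[7] = 7P$walrus6
  rot[8] = P$walrus67
  rot[9] = $walrus67P
Sorted (with $ < everything):
  sorted[0] = $walrus67P  (last char: 'P')
  sorted[1] = 67P$walrus  (last char: 's')
  sorted[2] = 7P$walrus6  (last char: '6')
  sorted[3] = P$walrus67  (last char: '7')
  sorted[4] = alrus67P$w  (last char: 'w')
  sorted[5] = lrus67P$wa  (last char: 'a')
  sorted[6] = rus67P$wal  (last char: 'l')
  sorted[7] = s67P$walru  (last char: 'u')
  sorted[8] = us67P$walr  (last char: 'r')
  sorted[9] = walrus67P$  (last char: '$')
Last column: Ps67walur$
Original string S is at sorted index 9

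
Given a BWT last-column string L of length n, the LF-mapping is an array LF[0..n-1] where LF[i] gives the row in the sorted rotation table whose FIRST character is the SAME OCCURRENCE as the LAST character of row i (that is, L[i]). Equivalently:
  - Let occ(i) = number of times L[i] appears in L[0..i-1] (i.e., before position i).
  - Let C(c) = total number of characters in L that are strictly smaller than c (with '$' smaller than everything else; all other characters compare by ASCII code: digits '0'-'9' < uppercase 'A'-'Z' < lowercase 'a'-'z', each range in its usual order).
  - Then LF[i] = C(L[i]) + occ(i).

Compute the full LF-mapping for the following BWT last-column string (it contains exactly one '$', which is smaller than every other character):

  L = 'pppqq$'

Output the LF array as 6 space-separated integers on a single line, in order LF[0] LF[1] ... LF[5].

Char counts: '$':1, 'p':3, 'q':2
C (first-col start): C('$')=0, C('p')=1, C('q')=4
L[0]='p': occ=0, LF[0]=C('p')+0=1+0=1
L[1]='p': occ=1, LF[1]=C('p')+1=1+1=2
L[2]='p': occ=2, LF[2]=C('p')+2=1+2=3
L[3]='q': occ=0, LF[3]=C('q')+0=4+0=4
L[4]='q': occ=1, LF[4]=C('q')+1=4+1=5
L[5]='$': occ=0, LF[5]=C('$')+0=0+0=0

Answer: 1 2 3 4 5 0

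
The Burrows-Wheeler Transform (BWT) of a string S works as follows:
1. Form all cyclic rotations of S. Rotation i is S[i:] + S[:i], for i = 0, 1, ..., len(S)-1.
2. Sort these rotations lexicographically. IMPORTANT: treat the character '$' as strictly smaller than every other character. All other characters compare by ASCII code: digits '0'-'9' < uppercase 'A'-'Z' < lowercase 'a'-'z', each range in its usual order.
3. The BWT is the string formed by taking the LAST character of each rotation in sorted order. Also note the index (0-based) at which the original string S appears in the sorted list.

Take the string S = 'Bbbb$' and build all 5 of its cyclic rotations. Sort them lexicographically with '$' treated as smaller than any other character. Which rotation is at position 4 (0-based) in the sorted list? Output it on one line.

All 5 rotations (rotation i = S[i:]+S[:i]):
  rot[0] = Bbbb$
  rot[1] = bbb$B
  rot[2] = bb$Bb
  rot[3] = b$Bbb
  rot[4] = $Bbbb
Sorted (with $ < everything):
  sorted[0] = $Bbbb
  sorted[1] = Bbbb$
  sorted[2] = b$Bbb
  sorted[3] = bb$Bb
  sorted[4] = bbb$B
sorted[4] = bbb$B

Answer: bbb$B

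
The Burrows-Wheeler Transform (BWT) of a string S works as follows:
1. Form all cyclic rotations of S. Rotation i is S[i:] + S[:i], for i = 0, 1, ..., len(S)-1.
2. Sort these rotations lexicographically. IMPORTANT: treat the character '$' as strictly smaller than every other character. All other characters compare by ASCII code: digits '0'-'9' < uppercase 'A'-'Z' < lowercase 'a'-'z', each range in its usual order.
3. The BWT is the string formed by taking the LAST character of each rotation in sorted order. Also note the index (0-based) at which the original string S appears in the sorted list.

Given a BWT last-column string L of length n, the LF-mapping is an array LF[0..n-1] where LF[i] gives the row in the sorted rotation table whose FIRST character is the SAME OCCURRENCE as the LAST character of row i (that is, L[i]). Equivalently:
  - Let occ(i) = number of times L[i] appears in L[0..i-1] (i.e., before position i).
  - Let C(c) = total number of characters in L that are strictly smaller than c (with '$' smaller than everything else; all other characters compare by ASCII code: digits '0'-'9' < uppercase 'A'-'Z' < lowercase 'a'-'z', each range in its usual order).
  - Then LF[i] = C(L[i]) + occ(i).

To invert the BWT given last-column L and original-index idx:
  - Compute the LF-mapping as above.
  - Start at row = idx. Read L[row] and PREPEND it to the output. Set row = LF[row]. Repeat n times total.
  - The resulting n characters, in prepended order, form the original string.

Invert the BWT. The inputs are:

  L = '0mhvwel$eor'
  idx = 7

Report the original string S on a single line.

Answer: overwhelm0$

Derivation:
LF mapping: 1 6 4 9 10 2 5 0 3 7 8
Walk LF starting at row 7, prepending L[row]:
  step 1: row=7, L[7]='$', prepend. Next row=LF[7]=0
  step 2: row=0, L[0]='0', prepend. Next row=LF[0]=1
  step 3: row=1, L[1]='m', prepend. Next row=LF[1]=6
  step 4: row=6, L[6]='l', prepend. Next row=LF[6]=5
  step 5: row=5, L[5]='e', prepend. Next row=LF[5]=2
  step 6: row=2, L[2]='h', prepend. Next row=LF[2]=4
  step 7: row=4, L[4]='w', prepend. Next row=LF[4]=10
  step 8: row=10, L[10]='r', prepend. Next row=LF[10]=8
  step 9: row=8, L[8]='e', prepend. Next row=LF[8]=3
  step 10: row=3, L[3]='v', prepend. Next row=LF[3]=9
  step 11: row=9, L[9]='o', prepend. Next row=LF[9]=7
Reversed output: overwhelm0$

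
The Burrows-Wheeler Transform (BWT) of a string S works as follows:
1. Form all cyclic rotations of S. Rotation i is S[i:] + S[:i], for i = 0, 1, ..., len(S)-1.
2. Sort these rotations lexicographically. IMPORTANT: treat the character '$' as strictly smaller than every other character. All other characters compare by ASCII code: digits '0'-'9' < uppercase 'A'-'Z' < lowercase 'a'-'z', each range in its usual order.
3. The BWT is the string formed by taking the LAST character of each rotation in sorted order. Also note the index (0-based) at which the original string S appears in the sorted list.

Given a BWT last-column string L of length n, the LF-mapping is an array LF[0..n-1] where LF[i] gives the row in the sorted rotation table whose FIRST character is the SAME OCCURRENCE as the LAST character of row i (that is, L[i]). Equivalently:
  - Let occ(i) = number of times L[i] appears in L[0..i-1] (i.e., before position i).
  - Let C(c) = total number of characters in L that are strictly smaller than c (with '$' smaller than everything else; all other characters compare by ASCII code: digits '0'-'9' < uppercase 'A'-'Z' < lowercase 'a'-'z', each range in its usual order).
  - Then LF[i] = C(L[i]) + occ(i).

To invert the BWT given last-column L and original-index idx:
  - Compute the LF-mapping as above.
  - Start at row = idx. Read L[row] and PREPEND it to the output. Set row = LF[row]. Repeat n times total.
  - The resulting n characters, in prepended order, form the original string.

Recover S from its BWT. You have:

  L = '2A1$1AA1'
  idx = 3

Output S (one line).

LF mapping: 4 5 1 0 2 6 7 3
Walk LF starting at row 3, prepending L[row]:
  step 1: row=3, L[3]='$', prepend. Next row=LF[3]=0
  step 2: row=0, L[0]='2', prepend. Next row=LF[0]=4
  step 3: row=4, L[4]='1', prepend. Next row=LF[4]=2
  step 4: row=2, L[2]='1', prepend. Next row=LF[2]=1
  step 5: row=1, L[1]='A', prepend. Next row=LF[1]=5
  step 6: row=5, L[5]='A', prepend. Next row=LF[5]=6
  step 7: row=6, L[6]='A', prepend. Next row=LF[6]=7
  step 8: row=7, L[7]='1', prepend. Next row=LF[7]=3
Reversed output: 1AAA112$

Answer: 1AAA112$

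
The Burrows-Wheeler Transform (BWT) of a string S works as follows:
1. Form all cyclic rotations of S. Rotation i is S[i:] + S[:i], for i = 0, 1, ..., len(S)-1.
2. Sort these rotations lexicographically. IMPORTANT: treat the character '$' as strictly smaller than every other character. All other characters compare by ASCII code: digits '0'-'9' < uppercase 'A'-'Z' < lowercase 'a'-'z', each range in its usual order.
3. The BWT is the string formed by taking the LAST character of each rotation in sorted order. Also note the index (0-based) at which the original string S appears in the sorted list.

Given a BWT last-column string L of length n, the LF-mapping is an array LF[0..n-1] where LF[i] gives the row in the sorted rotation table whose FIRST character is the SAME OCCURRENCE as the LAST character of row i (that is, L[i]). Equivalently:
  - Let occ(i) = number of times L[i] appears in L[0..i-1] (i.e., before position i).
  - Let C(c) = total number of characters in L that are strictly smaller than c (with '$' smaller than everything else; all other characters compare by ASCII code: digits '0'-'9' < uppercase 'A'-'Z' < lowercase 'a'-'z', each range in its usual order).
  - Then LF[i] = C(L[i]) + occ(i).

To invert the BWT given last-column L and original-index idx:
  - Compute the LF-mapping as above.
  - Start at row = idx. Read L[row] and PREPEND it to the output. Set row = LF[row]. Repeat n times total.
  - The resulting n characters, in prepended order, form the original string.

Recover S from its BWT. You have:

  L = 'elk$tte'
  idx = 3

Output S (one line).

LF mapping: 1 4 3 0 5 6 2
Walk LF starting at row 3, prepending L[row]:
  step 1: row=3, L[3]='$', prepend. Next row=LF[3]=0
  step 2: row=0, L[0]='e', prepend. Next row=LF[0]=1
  step 3: row=1, L[1]='l', prepend. Next row=LF[1]=4
  step 4: row=4, L[4]='t', prepend. Next row=LF[4]=5
  step 5: row=5, L[5]='t', prepend. Next row=LF[5]=6
  step 6: row=6, L[6]='e', prepend. Next row=LF[6]=2
  step 7: row=2, L[2]='k', prepend. Next row=LF[2]=3
Reversed output: kettle$

Answer: kettle$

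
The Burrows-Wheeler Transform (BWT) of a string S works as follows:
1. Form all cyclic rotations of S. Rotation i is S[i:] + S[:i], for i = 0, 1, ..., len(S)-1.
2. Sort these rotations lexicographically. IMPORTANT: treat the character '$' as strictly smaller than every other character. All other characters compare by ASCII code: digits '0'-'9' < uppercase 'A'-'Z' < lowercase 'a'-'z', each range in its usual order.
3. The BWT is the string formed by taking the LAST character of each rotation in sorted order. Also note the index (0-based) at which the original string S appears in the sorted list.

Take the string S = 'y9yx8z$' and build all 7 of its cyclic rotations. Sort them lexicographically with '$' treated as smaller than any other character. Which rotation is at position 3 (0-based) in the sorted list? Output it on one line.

Answer: x8z$y9y

Derivation:
All 7 rotations (rotation i = S[i:]+S[:i]):
  rot[0] = y9yx8z$
  rot[1] = 9yx8z$y
  rot[2] = yx8z$y9
  rot[3] = x8z$y9y
  rot[4] = 8z$y9yx
  rot[5] = z$y9yx8
  rot[6] = $y9yx8z
Sorted (with $ < everything):
  sorted[0] = $y9yx8z
  sorted[1] = 8z$y9yx
  sorted[2] = 9yx8z$y
  sorted[3] = x8z$y9y
  sorted[4] = y9yx8z$
  sorted[5] = yx8z$y9
  sorted[6] = z$y9yx8
sorted[3] = x8z$y9y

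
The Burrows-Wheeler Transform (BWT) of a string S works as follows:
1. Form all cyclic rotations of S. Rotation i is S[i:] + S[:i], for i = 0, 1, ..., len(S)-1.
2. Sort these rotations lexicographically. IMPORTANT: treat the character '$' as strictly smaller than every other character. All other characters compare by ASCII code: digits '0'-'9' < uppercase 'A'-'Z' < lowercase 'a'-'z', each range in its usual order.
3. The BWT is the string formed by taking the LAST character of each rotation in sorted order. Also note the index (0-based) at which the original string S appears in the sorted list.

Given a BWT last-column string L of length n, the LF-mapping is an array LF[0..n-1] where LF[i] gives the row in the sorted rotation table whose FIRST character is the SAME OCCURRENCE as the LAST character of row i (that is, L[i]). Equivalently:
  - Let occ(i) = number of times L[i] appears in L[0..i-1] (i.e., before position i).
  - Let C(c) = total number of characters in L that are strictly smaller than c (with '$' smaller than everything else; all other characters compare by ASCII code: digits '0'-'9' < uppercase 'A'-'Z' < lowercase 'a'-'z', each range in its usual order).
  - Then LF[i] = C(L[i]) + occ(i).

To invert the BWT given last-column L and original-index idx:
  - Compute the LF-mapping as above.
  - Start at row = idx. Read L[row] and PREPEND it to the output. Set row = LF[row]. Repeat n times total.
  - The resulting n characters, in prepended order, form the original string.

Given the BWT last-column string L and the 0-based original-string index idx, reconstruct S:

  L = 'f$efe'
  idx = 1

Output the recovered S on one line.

LF mapping: 3 0 1 4 2
Walk LF starting at row 1, prepending L[row]:
  step 1: row=1, L[1]='$', prepend. Next row=LF[1]=0
  step 2: row=0, L[0]='f', prepend. Next row=LF[0]=3
  step 3: row=3, L[3]='f', prepend. Next row=LF[3]=4
  step 4: row=4, L[4]='e', prepend. Next row=LF[4]=2
  step 5: row=2, L[2]='e', prepend. Next row=LF[2]=1
Reversed output: eeff$

Answer: eeff$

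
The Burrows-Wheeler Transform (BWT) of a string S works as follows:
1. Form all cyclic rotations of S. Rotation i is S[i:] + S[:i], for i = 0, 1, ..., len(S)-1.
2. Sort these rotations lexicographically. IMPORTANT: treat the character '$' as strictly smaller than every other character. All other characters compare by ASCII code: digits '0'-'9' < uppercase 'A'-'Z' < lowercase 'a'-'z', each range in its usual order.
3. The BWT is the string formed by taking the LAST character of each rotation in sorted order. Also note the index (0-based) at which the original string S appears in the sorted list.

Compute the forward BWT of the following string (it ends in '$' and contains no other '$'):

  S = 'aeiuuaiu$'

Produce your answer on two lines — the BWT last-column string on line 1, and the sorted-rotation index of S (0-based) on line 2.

Answer: u$uaaeiui
1

Derivation:
All 9 rotations (rotation i = S[i:]+S[:i]):
  rot[0] = aeiuuaiu$
  rot[1] = eiuuaiu$a
  rot[2] = iuuaiu$ae
  rot[3] = uuaiu$aei
  rot[4] = uaiu$aeiu
  rot[5] = aiu$aeiuu
  rot[6] = iu$aeiuua
  rot[7] = u$aeiuuai
  rot[8] = $aeiuuaiu
Sorted (with $ < everything):
  sorted[0] = $aeiuuaiu  (last char: 'u')
  sorted[1] = aeiuuaiu$  (last char: '$')
  sorted[2] = aiu$aeiuu  (last char: 'u')
  sorted[3] = eiuuaiu$a  (last char: 'a')
  sorted[4] = iu$aeiuua  (last char: 'a')
  sorted[5] = iuuaiu$ae  (last char: 'e')
  sorted[6] = u$aeiuuai  (last char: 'i')
  sorted[7] = uaiu$aeiu  (last char: 'u')
  sorted[8] = uuaiu$aei  (last char: 'i')
Last column: u$uaaeiui
Original string S is at sorted index 1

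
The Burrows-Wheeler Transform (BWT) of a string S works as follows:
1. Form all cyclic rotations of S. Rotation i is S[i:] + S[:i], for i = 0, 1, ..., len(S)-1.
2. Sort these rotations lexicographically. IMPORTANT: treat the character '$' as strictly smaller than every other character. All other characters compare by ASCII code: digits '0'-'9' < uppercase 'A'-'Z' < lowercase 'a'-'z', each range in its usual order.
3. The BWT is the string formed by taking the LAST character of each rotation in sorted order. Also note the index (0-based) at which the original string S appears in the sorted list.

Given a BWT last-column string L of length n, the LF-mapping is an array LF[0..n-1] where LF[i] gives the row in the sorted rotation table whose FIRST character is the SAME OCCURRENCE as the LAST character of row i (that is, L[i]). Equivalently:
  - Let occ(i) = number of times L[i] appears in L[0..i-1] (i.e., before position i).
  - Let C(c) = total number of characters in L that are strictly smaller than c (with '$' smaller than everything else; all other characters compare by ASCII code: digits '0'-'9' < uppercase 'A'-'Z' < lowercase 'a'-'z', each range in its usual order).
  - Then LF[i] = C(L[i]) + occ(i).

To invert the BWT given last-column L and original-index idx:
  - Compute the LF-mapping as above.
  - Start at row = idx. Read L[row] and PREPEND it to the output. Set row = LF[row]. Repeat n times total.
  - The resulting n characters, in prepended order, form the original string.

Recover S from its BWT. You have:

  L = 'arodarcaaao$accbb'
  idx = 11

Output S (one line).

LF mapping: 1 15 13 12 2 16 9 3 4 5 14 0 6 10 11 7 8
Walk LF starting at row 11, prepending L[row]:
  step 1: row=11, L[11]='$', prepend. Next row=LF[11]=0
  step 2: row=0, L[0]='a', prepend. Next row=LF[0]=1
  step 3: row=1, L[1]='r', prepend. Next row=LF[1]=15
  step 4: row=15, L[15]='b', prepend. Next row=LF[15]=7
  step 5: row=7, L[7]='a', prepend. Next row=LF[7]=3
  step 6: row=3, L[3]='d', prepend. Next row=LF[3]=12
  step 7: row=12, L[12]='a', prepend. Next row=LF[12]=6
  step 8: row=6, L[6]='c', prepend. Next row=LF[6]=9
  step 9: row=9, L[9]='a', prepend. Next row=LF[9]=5
  step 10: row=5, L[5]='r', prepend. Next row=LF[5]=16
  step 11: row=16, L[16]='b', prepend. Next row=LF[16]=8
  step 12: row=8, L[8]='a', prepend. Next row=LF[8]=4
  step 13: row=4, L[4]='a', prepend. Next row=LF[4]=2
  step 14: row=2, L[2]='o', prepend. Next row=LF[2]=13
  step 15: row=13, L[13]='c', prepend. Next row=LF[13]=10
  step 16: row=10, L[10]='o', prepend. Next row=LF[10]=14
  step 17: row=14, L[14]='c', prepend. Next row=LF[14]=11
Reversed output: cocoaabracadabra$

Answer: cocoaabracadabra$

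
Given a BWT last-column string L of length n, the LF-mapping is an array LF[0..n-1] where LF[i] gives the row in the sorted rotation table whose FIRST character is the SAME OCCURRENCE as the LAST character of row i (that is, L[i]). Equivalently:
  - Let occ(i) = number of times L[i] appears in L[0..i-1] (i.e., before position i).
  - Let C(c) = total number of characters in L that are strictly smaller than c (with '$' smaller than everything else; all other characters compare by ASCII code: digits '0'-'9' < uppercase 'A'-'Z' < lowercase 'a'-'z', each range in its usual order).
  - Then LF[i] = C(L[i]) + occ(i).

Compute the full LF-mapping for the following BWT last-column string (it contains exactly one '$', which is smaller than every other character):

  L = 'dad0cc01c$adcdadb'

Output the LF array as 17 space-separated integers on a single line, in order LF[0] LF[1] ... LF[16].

Answer: 12 4 13 1 8 9 2 3 10 0 5 14 11 15 6 16 7

Derivation:
Char counts: '$':1, '0':2, '1':1, 'a':3, 'b':1, 'c':4, 'd':5
C (first-col start): C('$')=0, C('0')=1, C('1')=3, C('a')=4, C('b')=7, C('c')=8, C('d')=12
L[0]='d': occ=0, LF[0]=C('d')+0=12+0=12
L[1]='a': occ=0, LF[1]=C('a')+0=4+0=4
L[2]='d': occ=1, LF[2]=C('d')+1=12+1=13
L[3]='0': occ=0, LF[3]=C('0')+0=1+0=1
L[4]='c': occ=0, LF[4]=C('c')+0=8+0=8
L[5]='c': occ=1, LF[5]=C('c')+1=8+1=9
L[6]='0': occ=1, LF[6]=C('0')+1=1+1=2
L[7]='1': occ=0, LF[7]=C('1')+0=3+0=3
L[8]='c': occ=2, LF[8]=C('c')+2=8+2=10
L[9]='$': occ=0, LF[9]=C('$')+0=0+0=0
L[10]='a': occ=1, LF[10]=C('a')+1=4+1=5
L[11]='d': occ=2, LF[11]=C('d')+2=12+2=14
L[12]='c': occ=3, LF[12]=C('c')+3=8+3=11
L[13]='d': occ=3, LF[13]=C('d')+3=12+3=15
L[14]='a': occ=2, LF[14]=C('a')+2=4+2=6
L[15]='d': occ=4, LF[15]=C('d')+4=12+4=16
L[16]='b': occ=0, LF[16]=C('b')+0=7+0=7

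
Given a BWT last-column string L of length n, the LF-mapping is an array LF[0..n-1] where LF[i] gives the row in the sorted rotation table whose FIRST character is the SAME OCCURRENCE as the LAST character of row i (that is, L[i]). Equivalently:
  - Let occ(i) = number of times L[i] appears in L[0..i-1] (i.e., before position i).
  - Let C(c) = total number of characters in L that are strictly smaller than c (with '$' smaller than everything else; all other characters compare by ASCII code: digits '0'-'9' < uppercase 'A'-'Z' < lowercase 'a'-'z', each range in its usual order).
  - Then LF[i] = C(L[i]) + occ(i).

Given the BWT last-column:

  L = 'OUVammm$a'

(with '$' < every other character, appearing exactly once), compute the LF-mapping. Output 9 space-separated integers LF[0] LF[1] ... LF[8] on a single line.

Char counts: '$':1, 'O':1, 'U':1, 'V':1, 'a':2, 'm':3
C (first-col start): C('$')=0, C('O')=1, C('U')=2, C('V')=3, C('a')=4, C('m')=6
L[0]='O': occ=0, LF[0]=C('O')+0=1+0=1
L[1]='U': occ=0, LF[1]=C('U')+0=2+0=2
L[2]='V': occ=0, LF[2]=C('V')+0=3+0=3
L[3]='a': occ=0, LF[3]=C('a')+0=4+0=4
L[4]='m': occ=0, LF[4]=C('m')+0=6+0=6
L[5]='m': occ=1, LF[5]=C('m')+1=6+1=7
L[6]='m': occ=2, LF[6]=C('m')+2=6+2=8
L[7]='$': occ=0, LF[7]=C('$')+0=0+0=0
L[8]='a': occ=1, LF[8]=C('a')+1=4+1=5

Answer: 1 2 3 4 6 7 8 0 5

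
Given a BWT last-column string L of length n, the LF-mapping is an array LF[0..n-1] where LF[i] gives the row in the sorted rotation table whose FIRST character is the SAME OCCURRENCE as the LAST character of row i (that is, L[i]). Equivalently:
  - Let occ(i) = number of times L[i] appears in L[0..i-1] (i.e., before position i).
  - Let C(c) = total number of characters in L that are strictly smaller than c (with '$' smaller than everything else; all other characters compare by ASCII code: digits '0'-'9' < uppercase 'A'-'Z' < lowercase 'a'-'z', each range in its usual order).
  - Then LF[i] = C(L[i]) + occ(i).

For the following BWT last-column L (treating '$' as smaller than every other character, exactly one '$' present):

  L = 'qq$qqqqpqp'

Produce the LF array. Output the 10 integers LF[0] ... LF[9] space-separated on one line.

Answer: 3 4 0 5 6 7 8 1 9 2

Derivation:
Char counts: '$':1, 'p':2, 'q':7
C (first-col start): C('$')=0, C('p')=1, C('q')=3
L[0]='q': occ=0, LF[0]=C('q')+0=3+0=3
L[1]='q': occ=1, LF[1]=C('q')+1=3+1=4
L[2]='$': occ=0, LF[2]=C('$')+0=0+0=0
L[3]='q': occ=2, LF[3]=C('q')+2=3+2=5
L[4]='q': occ=3, LF[4]=C('q')+3=3+3=6
L[5]='q': occ=4, LF[5]=C('q')+4=3+4=7
L[6]='q': occ=5, LF[6]=C('q')+5=3+5=8
L[7]='p': occ=0, LF[7]=C('p')+0=1+0=1
L[8]='q': occ=6, LF[8]=C('q')+6=3+6=9
L[9]='p': occ=1, LF[9]=C('p')+1=1+1=2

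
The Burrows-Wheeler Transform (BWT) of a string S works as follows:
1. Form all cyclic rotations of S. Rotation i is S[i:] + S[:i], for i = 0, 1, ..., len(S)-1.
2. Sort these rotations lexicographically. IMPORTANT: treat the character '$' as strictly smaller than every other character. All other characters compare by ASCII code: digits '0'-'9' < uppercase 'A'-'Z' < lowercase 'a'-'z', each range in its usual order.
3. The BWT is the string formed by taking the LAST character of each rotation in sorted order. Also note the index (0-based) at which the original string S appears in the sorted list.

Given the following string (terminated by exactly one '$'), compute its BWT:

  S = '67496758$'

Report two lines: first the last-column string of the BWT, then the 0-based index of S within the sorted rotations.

Answer: 877$96654
3

Derivation:
All 9 rotations (rotation i = S[i:]+S[:i]):
  rot[0] = 67496758$
  rot[1] = 7496758$6
  rot[2] = 496758$67
  rot[3] = 96758$674
  rot[4] = 6758$6749
  rot[5] = 758$67496
  rot[6] = 58$674967
  rot[7] = 8$6749675
  rot[8] = $67496758
Sorted (with $ < everything):
  sorted[0] = $67496758  (last char: '8')
  sorted[1] = 496758$67  (last char: '7')
  sorted[2] = 58$674967  (last char: '7')
  sorted[3] = 67496758$  (last char: '$')
  sorted[4] = 6758$6749  (last char: '9')
  sorted[5] = 7496758$6  (last char: '6')
  sorted[6] = 758$67496  (last char: '6')
  sorted[7] = 8$6749675  (last char: '5')
  sorted[8] = 96758$674  (last char: '4')
Last column: 877$96654
Original string S is at sorted index 3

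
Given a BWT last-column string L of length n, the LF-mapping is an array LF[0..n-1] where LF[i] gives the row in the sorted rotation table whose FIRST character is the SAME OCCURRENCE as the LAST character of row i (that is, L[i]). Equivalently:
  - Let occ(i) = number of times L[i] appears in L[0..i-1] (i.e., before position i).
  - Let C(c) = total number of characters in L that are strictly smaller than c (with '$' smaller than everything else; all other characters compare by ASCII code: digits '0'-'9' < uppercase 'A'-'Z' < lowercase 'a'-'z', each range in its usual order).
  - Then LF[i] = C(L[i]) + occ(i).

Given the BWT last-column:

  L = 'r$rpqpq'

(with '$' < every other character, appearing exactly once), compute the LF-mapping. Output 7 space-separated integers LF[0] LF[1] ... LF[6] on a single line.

Answer: 5 0 6 1 3 2 4

Derivation:
Char counts: '$':1, 'p':2, 'q':2, 'r':2
C (first-col start): C('$')=0, C('p')=1, C('q')=3, C('r')=5
L[0]='r': occ=0, LF[0]=C('r')+0=5+0=5
L[1]='$': occ=0, LF[1]=C('$')+0=0+0=0
L[2]='r': occ=1, LF[2]=C('r')+1=5+1=6
L[3]='p': occ=0, LF[3]=C('p')+0=1+0=1
L[4]='q': occ=0, LF[4]=C('q')+0=3+0=3
L[5]='p': occ=1, LF[5]=C('p')+1=1+1=2
L[6]='q': occ=1, LF[6]=C('q')+1=3+1=4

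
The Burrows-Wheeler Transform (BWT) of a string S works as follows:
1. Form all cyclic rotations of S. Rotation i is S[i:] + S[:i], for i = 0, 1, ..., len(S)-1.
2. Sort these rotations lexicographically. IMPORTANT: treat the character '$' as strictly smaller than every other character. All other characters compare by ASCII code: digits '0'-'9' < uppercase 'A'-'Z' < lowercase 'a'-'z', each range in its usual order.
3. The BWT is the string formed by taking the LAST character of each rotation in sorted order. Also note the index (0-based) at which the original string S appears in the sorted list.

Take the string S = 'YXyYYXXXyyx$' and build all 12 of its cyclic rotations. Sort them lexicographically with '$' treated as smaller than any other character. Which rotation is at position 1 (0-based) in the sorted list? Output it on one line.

Answer: XXXyyx$YXyYY

Derivation:
All 12 rotations (rotation i = S[i:]+S[:i]):
  rot[0] = YXyYYXXXyyx$
  rot[1] = XyYYXXXyyx$Y
  rot[2] = yYYXXXyyx$YX
  rot[3] = YYXXXyyx$YXy
  rot[4] = YXXXyyx$YXyY
  rot[5] = XXXyyx$YXyYY
  rot[6] = XXyyx$YXyYYX
  rot[7] = Xyyx$YXyYYXX
  rot[8] = yyx$YXyYYXXX
  rot[9] = yx$YXyYYXXXy
  rot[10] = x$YXyYYXXXyy
  rot[11] = $YXyYYXXXyyx
Sorted (with $ < everything):
  sorted[0] = $YXyYYXXXyyx
  sorted[1] = XXXyyx$YXyYY
  sorted[2] = XXyyx$YXyYYX
  sorted[3] = XyYYXXXyyx$Y
  sorted[4] = Xyyx$YXyYYXX
  sorted[5] = YXXXyyx$YXyY
  sorted[6] = YXyYYXXXyyx$
  sorted[7] = YYXXXyyx$YXy
  sorted[8] = x$YXyYYXXXyy
  sorted[9] = yYYXXXyyx$YX
  sorted[10] = yx$YXyYYXXXy
  sorted[11] = yyx$YXyYYXXX
sorted[1] = XXXyyx$YXyYY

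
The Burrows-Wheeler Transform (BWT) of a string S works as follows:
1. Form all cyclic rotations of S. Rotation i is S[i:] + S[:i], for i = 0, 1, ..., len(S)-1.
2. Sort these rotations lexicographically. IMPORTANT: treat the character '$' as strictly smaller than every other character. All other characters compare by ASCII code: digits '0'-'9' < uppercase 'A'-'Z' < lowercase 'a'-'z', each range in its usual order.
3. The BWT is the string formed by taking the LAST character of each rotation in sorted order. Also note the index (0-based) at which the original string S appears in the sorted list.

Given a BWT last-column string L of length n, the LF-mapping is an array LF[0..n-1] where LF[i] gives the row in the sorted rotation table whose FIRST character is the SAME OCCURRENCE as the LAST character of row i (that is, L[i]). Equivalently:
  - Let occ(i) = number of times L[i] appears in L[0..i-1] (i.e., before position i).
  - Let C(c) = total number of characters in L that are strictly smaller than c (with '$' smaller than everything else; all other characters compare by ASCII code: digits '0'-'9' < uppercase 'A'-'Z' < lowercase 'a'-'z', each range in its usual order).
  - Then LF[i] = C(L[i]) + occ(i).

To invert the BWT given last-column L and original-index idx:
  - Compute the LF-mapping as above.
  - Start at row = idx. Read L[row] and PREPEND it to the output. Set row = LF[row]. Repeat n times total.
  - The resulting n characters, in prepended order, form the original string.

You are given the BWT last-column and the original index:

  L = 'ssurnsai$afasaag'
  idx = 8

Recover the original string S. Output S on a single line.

LF mapping: 11 12 15 10 9 13 1 8 0 2 6 3 14 4 5 7
Walk LF starting at row 8, prepending L[row]:
  step 1: row=8, L[8]='$', prepend. Next row=LF[8]=0
  step 2: row=0, L[0]='s', prepend. Next row=LF[0]=11
  step 3: row=11, L[11]='a', prepend. Next row=LF[11]=3
  step 4: row=3, L[3]='r', prepend. Next row=LF[3]=10
  step 5: row=10, L[10]='f', prepend. Next row=LF[10]=6
  step 6: row=6, L[6]='a', prepend. Next row=LF[6]=1
  step 7: row=1, L[1]='s', prepend. Next row=LF[1]=12
  step 8: row=12, L[12]='s', prepend. Next row=LF[12]=14
  step 9: row=14, L[14]='a', prepend. Next row=LF[14]=5
  step 10: row=5, L[5]='s', prepend. Next row=LF[5]=13
  step 11: row=13, L[13]='a', prepend. Next row=LF[13]=4
  step 12: row=4, L[4]='n', prepend. Next row=LF[4]=9
  step 13: row=9, L[9]='a', prepend. Next row=LF[9]=2
  step 14: row=2, L[2]='u', prepend. Next row=LF[2]=15
  step 15: row=15, L[15]='g', prepend. Next row=LF[15]=7
  step 16: row=7, L[7]='i', prepend. Next row=LF[7]=8
Reversed output: iguanasassafras$

Answer: iguanasassafras$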